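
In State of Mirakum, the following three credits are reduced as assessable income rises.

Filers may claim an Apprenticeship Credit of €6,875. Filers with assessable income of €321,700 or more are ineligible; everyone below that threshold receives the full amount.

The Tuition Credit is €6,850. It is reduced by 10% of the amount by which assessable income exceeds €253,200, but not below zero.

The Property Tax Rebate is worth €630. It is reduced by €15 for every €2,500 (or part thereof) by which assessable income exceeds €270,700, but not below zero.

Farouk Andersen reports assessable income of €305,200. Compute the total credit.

€8,945

Apprenticeship Credit: €305,200 is below the €321,700 cutoff, so the full €6,875 applies.
Tuition Credit: 10% of the €52,000 excess over €253,200 is €5,200; credit = €6,850 − €5,200 = €1,650.
Property Tax Rebate: income exceeds €270,700 by €34,500, which is 14 full-or-partial €2,500 increments; reduction = 14 × €15 = €210, leaving €420.
Total: €6,875 + €1,650 + €420 = €8,945.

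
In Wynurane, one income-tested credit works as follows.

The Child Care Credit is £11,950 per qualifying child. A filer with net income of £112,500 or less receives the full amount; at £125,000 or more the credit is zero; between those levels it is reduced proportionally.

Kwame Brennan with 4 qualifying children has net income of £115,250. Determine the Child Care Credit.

Child Care Credit: base = 4 × £11,950 = £47,800. £115,250 is £2,750 into a £12,500 phase-out range, leaving 9,750/12,500 of the credit: £47,800 × 9,750/12,500 = £37,284.

£37,284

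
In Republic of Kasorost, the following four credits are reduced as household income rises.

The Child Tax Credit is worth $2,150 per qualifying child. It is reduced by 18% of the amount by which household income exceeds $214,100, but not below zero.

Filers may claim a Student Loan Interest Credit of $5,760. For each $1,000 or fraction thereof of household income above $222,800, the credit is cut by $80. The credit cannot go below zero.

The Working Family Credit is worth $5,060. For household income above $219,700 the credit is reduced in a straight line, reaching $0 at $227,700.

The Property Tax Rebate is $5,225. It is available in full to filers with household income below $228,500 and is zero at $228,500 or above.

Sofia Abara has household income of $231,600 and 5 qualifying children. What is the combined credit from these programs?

$12,640

Child Tax Credit: base = 5 × $2,150 = $10,750. 18% of the $17,500 excess over $214,100 is $3,150; credit = $10,750 − $3,150 = $7,600.
Student Loan Interest Credit: income exceeds $222,800 by $8,800, which is 9 full-or-partial $1,000 increments; reduction = 9 × $80 = $720, leaving $5,040.
Working Family Credit: $231,600 is at or above $227,700, so the credit is $0.
Property Tax Rebate: $231,600 meets or exceeds the $228,500 cutoff, so the credit is $0.
Total: $7,600 + $5,040 + $0 + $0 = $12,640.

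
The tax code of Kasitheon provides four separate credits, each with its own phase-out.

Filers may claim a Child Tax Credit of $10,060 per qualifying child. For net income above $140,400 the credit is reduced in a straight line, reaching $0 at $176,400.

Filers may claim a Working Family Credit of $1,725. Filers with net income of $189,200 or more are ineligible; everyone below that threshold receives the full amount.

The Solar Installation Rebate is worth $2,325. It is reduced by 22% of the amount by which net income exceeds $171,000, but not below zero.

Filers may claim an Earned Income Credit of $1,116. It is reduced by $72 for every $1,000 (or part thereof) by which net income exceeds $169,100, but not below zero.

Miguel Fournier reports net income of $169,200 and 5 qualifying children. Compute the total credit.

Child Tax Credit: base = 5 × $10,060 = $50,300. $169,200 is $28,800 into a $36,000 phase-out range, leaving 7,200/36,000 of the credit: $50,300 × 7,200/36,000 = $10,060.
Working Family Credit: $169,200 is below the $189,200 cutoff, so the full $1,725 applies.
Solar Installation Rebate: $169,200 is at or below the $171,000 threshold, so the full $2,325 applies.
Earned Income Credit: income exceeds $169,100 by $100, which is 1 full-or-partial $1,000 increment; reduction = 1 × $72 = $72, leaving $1,044.
Total: $10,060 + $1,725 + $2,325 + $1,044 = $15,154.

$15,154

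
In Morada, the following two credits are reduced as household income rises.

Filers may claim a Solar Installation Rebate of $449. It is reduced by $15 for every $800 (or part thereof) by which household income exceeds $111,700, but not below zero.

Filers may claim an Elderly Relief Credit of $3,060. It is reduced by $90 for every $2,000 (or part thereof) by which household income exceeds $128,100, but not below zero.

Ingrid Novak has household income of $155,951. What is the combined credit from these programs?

Solar Installation Rebate: income exceeds $111,700 by $44,251 → 56 increments × $15 = $840 ≥ base, so the credit is $0.
Elderly Relief Credit: income exceeds $128,100 by $27,851, which is 14 full-or-partial $2,000 increments; reduction = 14 × $90 = $1,260, leaving $1,800.
Total: $0 + $1,800 = $1,800.

$1,800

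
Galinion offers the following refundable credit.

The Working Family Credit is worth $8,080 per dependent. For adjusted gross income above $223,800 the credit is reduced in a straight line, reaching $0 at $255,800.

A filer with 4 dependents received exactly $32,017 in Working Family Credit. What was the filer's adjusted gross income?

Full credit = 4 × $8,080 = $32,320.
$32,017 is 32,017/32,320 of the full $32,320, so 303/32,320 of the $32,000 range has been used: income = $223,800 + $32,000 × 303/32,320 = $224,100.

$224,100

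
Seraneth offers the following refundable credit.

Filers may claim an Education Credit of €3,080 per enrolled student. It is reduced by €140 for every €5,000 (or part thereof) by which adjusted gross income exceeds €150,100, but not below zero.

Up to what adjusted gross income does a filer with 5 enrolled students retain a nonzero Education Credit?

Full credit = 5 × €3,080 = €15,400.
After 109 increments the reduction is 109 × €140 = €15,260, leaving €140; one more increment wipes it out. Increment 109 ends at excess 109 × €5,000 = €545,000, so the highest qualifying income is €150,100 + €545,000 = €695,100.

€695,100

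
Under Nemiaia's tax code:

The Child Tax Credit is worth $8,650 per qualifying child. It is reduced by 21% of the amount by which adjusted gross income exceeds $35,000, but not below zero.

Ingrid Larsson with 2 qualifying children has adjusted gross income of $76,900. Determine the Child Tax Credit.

Child Tax Credit: base = 2 × $8,650 = $17,300. 21% of the $41,900 excess over $35,000 is $8,799; credit = $17,300 − $8,799 = $8,501.

$8,501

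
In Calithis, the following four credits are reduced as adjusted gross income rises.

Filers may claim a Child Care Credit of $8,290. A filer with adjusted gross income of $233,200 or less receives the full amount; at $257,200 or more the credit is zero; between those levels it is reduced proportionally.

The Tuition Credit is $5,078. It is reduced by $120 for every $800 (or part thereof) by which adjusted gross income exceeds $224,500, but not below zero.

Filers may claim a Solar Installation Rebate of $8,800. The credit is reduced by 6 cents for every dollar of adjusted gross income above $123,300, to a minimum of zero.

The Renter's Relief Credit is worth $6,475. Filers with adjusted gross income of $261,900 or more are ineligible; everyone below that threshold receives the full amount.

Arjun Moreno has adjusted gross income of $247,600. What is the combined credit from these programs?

$12,731

Child Care Credit: $247,600 is $14,400 into a $24,000 phase-out range, leaving 9,600/24,000 of the credit: $8,290 × 9,600/24,000 = $3,316.
Tuition Credit: income exceeds $224,500 by $23,100, which is 29 full-or-partial $800 increments; reduction = 29 × $120 = $3,480, leaving $1,598.
Solar Installation Rebate: 6% of the $124,300 excess over $123,300 is $7,458; credit = $8,800 − $7,458 = $1,342.
Renter's Relief Credit: $247,600 is below the $261,900 cutoff, so the full $6,475 applies.
Total: $3,316 + $1,598 + $1,342 + $6,475 = $12,731.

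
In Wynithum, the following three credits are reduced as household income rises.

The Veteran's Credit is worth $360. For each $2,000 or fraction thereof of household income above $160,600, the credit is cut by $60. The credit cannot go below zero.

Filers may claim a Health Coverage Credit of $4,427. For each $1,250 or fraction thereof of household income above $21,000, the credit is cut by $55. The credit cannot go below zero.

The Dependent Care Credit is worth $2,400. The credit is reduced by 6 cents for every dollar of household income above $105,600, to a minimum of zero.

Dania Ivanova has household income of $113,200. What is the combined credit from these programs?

$2,661

Veteran's Credit: $113,200 is at or below the $160,600 threshold, so the full $360 applies.
Health Coverage Credit: income exceeds $21,000 by $92,200, which is 74 full-or-partial $1,250 increments; reduction = 74 × $55 = $4,070, leaving $357.
Dependent Care Credit: 6% of the $7,600 excess over $105,600 is $456; credit = $2,400 − $456 = $1,944.
Total: $360 + $357 + $1,944 = $2,661.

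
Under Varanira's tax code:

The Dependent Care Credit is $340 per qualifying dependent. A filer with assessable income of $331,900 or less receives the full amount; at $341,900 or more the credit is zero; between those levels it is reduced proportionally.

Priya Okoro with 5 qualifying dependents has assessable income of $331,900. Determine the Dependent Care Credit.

$1,700

Dependent Care Credit: base = 5 × $340 = $1,700. $331,900 is at or below the $331,900 threshold, so the full $1,700 applies.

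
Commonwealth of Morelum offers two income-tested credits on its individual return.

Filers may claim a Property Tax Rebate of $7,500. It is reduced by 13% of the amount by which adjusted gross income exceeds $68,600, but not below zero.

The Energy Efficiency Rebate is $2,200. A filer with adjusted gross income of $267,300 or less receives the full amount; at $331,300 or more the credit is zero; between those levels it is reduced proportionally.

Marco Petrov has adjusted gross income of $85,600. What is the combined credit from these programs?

Property Tax Rebate: 13% of the $17,000 excess over $68,600 is $2,210; credit = $7,500 − $2,210 = $5,290.
Energy Efficiency Rebate: $85,600 is at or below the $267,300 threshold, so the full $2,200 applies.
Total: $5,290 + $2,200 = $7,490.

$7,490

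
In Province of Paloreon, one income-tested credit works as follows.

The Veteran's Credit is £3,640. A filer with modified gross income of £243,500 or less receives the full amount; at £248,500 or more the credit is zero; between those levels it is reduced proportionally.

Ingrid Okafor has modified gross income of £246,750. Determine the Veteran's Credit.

£1,274

Veteran's Credit: £246,750 is £3,250 into a £5,000 phase-out range, leaving 1,750/5,000 of the credit: £3,640 × 1,750/5,000 = £1,274.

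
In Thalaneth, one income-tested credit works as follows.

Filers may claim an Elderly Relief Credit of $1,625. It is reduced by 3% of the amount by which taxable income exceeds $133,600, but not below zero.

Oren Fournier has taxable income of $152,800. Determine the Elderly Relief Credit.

Elderly Relief Credit: 3% of the $19,200 excess over $133,600 is $576; credit = $1,625 − $576 = $1,049.

$1,049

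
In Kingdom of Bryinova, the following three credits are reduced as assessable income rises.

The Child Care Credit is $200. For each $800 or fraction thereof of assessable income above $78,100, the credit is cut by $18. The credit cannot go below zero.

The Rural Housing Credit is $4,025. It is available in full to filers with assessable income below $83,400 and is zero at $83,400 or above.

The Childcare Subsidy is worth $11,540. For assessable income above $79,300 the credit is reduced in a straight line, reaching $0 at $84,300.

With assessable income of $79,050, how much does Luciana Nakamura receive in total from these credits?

Child Care Credit: income exceeds $78,100 by $950, which is 2 full-or-partial $800 increments; reduction = 2 × $18 = $36, leaving $164.
Rural Housing Credit: $79,050 is below the $83,400 cutoff, so the full $4,025 applies.
Childcare Subsidy: $79,050 is at or below the $79,300 threshold, so the full $11,540 applies.
Total: $164 + $4,025 + $11,540 = $15,729.

$15,729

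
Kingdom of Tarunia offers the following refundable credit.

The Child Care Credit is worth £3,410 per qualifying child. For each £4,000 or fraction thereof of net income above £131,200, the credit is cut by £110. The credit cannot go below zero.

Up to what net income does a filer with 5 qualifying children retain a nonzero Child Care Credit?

Full credit = 5 × £3,410 = £17,050.
After 154 increments the reduction is 154 × £110 = £16,940, leaving £110; one more increment wipes it out. Increment 154 ends at excess 154 × £4,000 = £616,000, so the highest qualifying income is £131,200 + £616,000 = £747,200.

£747,200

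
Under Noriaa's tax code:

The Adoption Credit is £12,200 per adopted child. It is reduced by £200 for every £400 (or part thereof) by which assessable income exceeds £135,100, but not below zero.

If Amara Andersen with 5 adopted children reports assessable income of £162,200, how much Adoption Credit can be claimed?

Adoption Credit: base = 5 × £12,200 = £61,000. income exceeds £135,100 by £27,100, which is 68 full-or-partial £400 increments; reduction = 68 × £200 = £13,600, leaving £47,400.

£47,400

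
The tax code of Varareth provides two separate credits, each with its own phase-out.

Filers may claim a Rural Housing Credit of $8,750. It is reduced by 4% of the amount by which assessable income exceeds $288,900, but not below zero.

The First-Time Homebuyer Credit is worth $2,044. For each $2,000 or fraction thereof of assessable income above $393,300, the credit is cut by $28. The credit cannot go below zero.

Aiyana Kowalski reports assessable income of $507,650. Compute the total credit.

Rural Housing Credit: 4% of the $218,750 excess over $288,900 is $8,750 ≥ base, so the credit is $0.
First-Time Homebuyer Credit: income exceeds $393,300 by $114,350, which is 58 full-or-partial $2,000 increments; reduction = 58 × $28 = $1,624, leaving $420.
Total: $0 + $420 = $420.

$420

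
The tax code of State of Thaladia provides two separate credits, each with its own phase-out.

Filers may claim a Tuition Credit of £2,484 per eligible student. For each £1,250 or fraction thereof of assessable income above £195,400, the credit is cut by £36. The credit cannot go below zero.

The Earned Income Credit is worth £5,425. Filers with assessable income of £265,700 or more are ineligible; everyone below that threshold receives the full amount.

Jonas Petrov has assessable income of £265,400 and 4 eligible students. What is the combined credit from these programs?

Tuition Credit: base = 4 × £2,484 = £9,936. income exceeds £195,400 by £70,000, which is 56 full-or-partial £1,250 increments; reduction = 56 × £36 = £2,016, leaving £7,920.
Earned Income Credit: £265,400 is below the £265,700 cutoff, so the full £5,425 applies.
Total: £7,920 + £5,425 = £13,345.

£13,345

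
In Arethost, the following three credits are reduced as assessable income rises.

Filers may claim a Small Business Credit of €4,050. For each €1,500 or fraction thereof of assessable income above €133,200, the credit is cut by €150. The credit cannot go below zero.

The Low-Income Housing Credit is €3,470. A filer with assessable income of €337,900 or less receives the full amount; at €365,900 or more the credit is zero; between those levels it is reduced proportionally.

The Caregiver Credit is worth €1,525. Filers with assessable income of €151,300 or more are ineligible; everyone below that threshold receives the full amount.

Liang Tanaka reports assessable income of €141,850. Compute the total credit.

Small Business Credit: income exceeds €133,200 by €8,650, which is 6 full-or-partial €1,500 increments; reduction = 6 × €150 = €900, leaving €3,150.
Low-Income Housing Credit: €141,850 is at or below the €337,900 threshold, so the full €3,470 applies.
Caregiver Credit: €141,850 is below the €151,300 cutoff, so the full €1,525 applies.
Total: €3,150 + €3,470 + €1,525 = €8,145.

€8,145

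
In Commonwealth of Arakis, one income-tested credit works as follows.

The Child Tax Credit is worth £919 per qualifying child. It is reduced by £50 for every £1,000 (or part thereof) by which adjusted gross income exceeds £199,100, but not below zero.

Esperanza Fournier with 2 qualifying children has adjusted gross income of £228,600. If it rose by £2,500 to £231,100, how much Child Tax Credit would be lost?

£100

At £228,600 — base = 2 × £919 = £1,838. income exceeds £199,100 by £29,500, which is 30 full-or-partial £1,000 increments; reduction = 30 × £50 = £1,500, leaving £338.
At £231,100 — base = 2 × £919 = £1,838. income exceeds £199,100 by £32,000, which is 32 full-or-partial £1,000 increments; reduction = 32 × £50 = £1,600, leaving £238.
Lost: £338 − £238 = £100.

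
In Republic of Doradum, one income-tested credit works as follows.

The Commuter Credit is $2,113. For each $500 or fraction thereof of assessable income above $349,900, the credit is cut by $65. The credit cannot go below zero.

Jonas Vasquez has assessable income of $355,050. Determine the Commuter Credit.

$1,398

Commuter Credit: income exceeds $349,900 by $5,150, which is 11 full-or-partial $500 increments; reduction = 11 × $65 = $715, leaving $1,398.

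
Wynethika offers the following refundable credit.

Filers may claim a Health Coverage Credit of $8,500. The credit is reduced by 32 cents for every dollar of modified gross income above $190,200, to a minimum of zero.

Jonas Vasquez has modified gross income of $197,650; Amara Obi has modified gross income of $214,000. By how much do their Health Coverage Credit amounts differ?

Jonas ($197,650): Health Coverage Credit: 32% of the $7,450 excess over $190,200 is $2,384; credit = $8,500 − $2,384 = $6,116.
Amara ($214,000): Health Coverage Credit: 32% of the $23,800 excess over $190,200 is $7,616; credit = $8,500 − $7,616 = $884.
Difference: |$6,116 − $884| = $5,232.

$5,232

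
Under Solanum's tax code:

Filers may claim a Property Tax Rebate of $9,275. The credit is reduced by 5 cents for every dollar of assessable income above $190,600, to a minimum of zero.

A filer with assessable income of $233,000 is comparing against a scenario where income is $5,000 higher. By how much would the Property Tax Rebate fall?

At $233,000 — 5% of the $42,400 excess over $190,600 is $2,120; credit = $9,275 − $2,120 = $7,155.
At $238,000 — 5% of the $47,400 excess over $190,600 is $2,370; credit = $9,275 − $2,370 = $6,905.
Lost: $7,155 − $6,905 = $250.

$250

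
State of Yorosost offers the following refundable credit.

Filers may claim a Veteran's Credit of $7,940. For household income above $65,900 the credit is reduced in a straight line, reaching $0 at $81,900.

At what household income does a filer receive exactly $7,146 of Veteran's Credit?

$67,500

$7,146 is 7,146/7,940 of the full $7,940, so 794/7,940 of the $16,000 range has been used: income = $65,900 + $16,000 × 794/7,940 = $67,500.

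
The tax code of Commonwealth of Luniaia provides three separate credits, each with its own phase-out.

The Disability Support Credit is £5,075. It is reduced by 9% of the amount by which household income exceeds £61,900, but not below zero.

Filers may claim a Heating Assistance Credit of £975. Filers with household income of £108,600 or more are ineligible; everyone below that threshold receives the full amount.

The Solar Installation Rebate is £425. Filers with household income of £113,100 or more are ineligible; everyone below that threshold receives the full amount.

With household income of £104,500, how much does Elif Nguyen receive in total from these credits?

Disability Support Credit: 9% of the £42,600 excess over £61,900 is £3,834; credit = £5,075 − £3,834 = £1,241.
Heating Assistance Credit: £104,500 is below the £108,600 cutoff, so the full £975 applies.
Solar Installation Rebate: £104,500 is below the £113,100 cutoff, so the full £425 applies.
Total: £1,241 + £975 + £425 = £2,641.

£2,641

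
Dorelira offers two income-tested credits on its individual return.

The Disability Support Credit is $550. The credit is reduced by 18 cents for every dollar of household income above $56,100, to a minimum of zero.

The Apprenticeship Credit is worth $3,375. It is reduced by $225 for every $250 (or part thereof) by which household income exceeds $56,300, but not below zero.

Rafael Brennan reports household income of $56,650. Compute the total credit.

$3,376

Disability Support Credit: 18% of the $550 excess over $56,100 is $99; credit = $550 − $99 = $451.
Apprenticeship Credit: income exceeds $56,300 by $350, which is 2 full-or-partial $250 increments; reduction = 2 × $225 = $450, leaving $2,925.
Total: $451 + $2,925 = $3,376.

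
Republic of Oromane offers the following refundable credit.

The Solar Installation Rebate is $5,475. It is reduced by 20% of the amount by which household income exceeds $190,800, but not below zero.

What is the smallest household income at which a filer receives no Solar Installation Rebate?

The credit falls by 20% of each dollar above $190,800, so it reaches zero when the excess is $5,475 / 20% = $27,375: income = $190,800 + $27,375 = $218,175.

$218,175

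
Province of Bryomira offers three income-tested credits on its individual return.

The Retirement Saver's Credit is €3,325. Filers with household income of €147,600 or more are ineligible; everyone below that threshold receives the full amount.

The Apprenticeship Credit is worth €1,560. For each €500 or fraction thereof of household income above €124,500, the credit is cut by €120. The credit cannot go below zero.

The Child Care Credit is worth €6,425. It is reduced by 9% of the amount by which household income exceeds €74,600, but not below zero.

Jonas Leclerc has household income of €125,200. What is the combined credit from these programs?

€6,516

Retirement Saver's Credit: €125,200 is below the €147,600 cutoff, so the full €3,325 applies.
Apprenticeship Credit: income exceeds €124,500 by €700, which is 2 full-or-partial €500 increments; reduction = 2 × €120 = €240, leaving €1,320.
Child Care Credit: 9% of the €50,600 excess over €74,600 is €4,554; credit = €6,425 − €4,554 = €1,871.
Total: €3,325 + €1,320 + €1,871 = €6,516.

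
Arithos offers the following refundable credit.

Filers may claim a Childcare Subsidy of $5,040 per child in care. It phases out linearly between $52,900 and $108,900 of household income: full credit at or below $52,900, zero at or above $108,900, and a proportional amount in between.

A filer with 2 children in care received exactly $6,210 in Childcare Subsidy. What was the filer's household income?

$74,400

Full credit = 2 × $5,040 = $10,080.
$6,210 is 6,210/10,080 of the full $10,080, so 3,870/10,080 of the $56,000 range has been used: income = $52,900 + $56,000 × 3,870/10,080 = $74,400.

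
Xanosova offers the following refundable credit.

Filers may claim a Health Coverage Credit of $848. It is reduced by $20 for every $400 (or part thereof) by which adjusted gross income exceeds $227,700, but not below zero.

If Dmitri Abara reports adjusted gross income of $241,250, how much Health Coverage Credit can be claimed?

Health Coverage Credit: income exceeds $227,700 by $13,550, which is 34 full-or-partial $400 increments; reduction = 34 × $20 = $680, leaving $168.

$168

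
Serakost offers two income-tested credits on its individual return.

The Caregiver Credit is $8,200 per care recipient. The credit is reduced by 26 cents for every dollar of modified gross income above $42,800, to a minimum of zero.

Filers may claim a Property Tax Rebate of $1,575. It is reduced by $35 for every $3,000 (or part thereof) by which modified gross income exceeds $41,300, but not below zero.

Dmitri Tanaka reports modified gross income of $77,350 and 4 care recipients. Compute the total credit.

Caregiver Credit: base = 4 × $8,200 = $32,800. 26% of the $34,550 excess over $42,800 is $8,983; credit = $32,800 − $8,983 = $23,817.
Property Tax Rebate: income exceeds $41,300 by $36,050, which is 13 full-or-partial $3,000 increments; reduction = 13 × $35 = $455, leaving $1,120.
Total: $23,817 + $1,120 = $24,937.

$24,937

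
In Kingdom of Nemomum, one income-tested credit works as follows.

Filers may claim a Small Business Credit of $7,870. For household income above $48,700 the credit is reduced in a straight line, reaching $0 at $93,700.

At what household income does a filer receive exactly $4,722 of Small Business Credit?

$4,722 is 4,722/7,870 of the full $7,870, so 3,148/7,870 of the $45,000 range has been used: income = $48,700 + $45,000 × 3,148/7,870 = $66,700.

$66,700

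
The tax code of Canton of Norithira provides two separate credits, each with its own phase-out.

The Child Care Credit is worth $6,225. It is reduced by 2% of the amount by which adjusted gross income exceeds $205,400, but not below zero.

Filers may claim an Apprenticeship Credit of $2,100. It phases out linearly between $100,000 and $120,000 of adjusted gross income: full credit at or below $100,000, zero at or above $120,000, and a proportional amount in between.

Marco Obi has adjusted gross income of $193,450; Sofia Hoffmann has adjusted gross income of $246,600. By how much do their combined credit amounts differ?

$824

Marco ($193,450): Child Care Credit: $193,450 is at or below the $205,400 threshold, so the full $6,225 applies. Apprenticeship Credit: $193,450 is at or above $120,000, so the credit is $0. total $6,225 + $0 = $6,225
Sofia ($246,600): Child Care Credit: 2% of the $41,200 excess over $205,400 is $824; credit = $6,225 − $824 = $5,401. Apprenticeship Credit: $246,600 is at or above $120,000, so the credit is $0. total $5,401 + $0 = $5,401
Difference: |$6,225 − $5,401| = $824.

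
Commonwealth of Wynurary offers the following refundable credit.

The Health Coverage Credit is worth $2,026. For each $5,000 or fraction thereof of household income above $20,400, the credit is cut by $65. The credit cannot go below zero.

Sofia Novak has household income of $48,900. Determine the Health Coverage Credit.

$1,636

Health Coverage Credit: income exceeds $20,400 by $28,500, which is 6 full-or-partial $5,000 increments; reduction = 6 × $65 = $390, leaving $1,636.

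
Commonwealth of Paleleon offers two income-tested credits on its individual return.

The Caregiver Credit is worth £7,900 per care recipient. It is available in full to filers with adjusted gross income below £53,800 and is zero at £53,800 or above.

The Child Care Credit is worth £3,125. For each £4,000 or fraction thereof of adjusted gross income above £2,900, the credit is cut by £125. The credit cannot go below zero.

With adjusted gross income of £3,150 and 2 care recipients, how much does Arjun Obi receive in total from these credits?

£18,800

Caregiver Credit: base = 2 × £7,900 = £15,800. £3,150 is below the £53,800 cutoff, so the full £15,800 applies.
Child Care Credit: income exceeds £2,900 by £250, which is 1 full-or-partial £4,000 increment; reduction = 1 × £125 = £125, leaving £3,000.
Total: £15,800 + £3,000 = £18,800.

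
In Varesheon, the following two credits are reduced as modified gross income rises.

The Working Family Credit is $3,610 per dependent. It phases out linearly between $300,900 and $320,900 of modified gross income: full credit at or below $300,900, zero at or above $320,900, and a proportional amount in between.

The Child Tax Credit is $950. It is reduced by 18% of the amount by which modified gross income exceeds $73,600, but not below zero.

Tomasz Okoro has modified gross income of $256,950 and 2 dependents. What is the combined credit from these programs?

$7,220

Working Family Credit: base = 2 × $3,610 = $7,220. $256,950 is at or below the $300,900 threshold, so the full $7,220 applies.
Child Tax Credit: 18% of the $183,350 excess over $73,600 is $33,003 ≥ base, so the credit is $0.
Total: $7,220 + $0 = $7,220.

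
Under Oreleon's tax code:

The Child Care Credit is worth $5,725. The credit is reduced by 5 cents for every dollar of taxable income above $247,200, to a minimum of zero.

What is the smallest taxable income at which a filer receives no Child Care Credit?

The credit falls by 5% of each dollar above $247,200, so it reaches zero when the excess is $5,725 / 5% = $114,500: income = $247,200 + $114,500 = $361,700.

$361,700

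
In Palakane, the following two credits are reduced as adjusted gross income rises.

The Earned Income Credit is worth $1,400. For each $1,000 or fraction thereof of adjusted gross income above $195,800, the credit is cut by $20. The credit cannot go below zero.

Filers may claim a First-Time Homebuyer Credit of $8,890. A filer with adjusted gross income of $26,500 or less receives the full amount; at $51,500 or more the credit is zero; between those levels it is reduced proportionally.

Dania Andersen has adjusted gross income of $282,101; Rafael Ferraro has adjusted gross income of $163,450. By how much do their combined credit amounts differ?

$1,400

Dania ($282,101): Earned Income Credit: income exceeds $195,800 by $86,301 → 87 increments × $20 = $1,740 ≥ base, so the credit is $0. First-Time Homebuyer Credit: $282,101 is at or above $51,500, so the credit is $0. total $0 + $0 = $0
Rafael ($163,450): Earned Income Credit: $163,450 is at or below the $195,800 threshold, so the full $1,400 applies. First-Time Homebuyer Credit: $163,450 is at or above $51,500, so the credit is $0. total $1,400 + $0 = $1,400
Difference: |$0 − $1,400| = $1,400.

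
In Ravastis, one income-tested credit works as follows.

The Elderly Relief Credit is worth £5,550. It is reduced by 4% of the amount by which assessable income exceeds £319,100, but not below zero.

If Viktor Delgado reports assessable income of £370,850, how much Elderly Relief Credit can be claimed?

Elderly Relief Credit: 4% of the £51,750 excess over £319,100 is £2,070; credit = £5,550 − £2,070 = £3,480.

£3,480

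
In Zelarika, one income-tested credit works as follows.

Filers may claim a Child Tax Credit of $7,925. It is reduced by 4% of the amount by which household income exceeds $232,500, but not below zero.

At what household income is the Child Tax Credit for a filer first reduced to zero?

The credit falls by 4% of each dollar above $232,500, so it reaches zero when the excess is $7,925 / 4% = $198,125: income = $232,500 + $198,125 = $430,625.

$430,625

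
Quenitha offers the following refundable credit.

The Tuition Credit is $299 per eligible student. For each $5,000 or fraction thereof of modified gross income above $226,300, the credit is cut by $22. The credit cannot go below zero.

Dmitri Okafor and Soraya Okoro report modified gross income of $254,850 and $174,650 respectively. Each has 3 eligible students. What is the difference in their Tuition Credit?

Dmitri ($254,850): Tuition Credit: base = 3 × $299 = $897. income exceeds $226,300 by $28,550, which is 6 full-or-partial $5,000 increments; reduction = 6 × $22 = $132, leaving $765.
Soraya ($174,650): Tuition Credit: base = 3 × $299 = $897. $174,650 is at or below the $226,300 threshold, so the full $897 applies.
Difference: |$765 − $897| = $132.

$132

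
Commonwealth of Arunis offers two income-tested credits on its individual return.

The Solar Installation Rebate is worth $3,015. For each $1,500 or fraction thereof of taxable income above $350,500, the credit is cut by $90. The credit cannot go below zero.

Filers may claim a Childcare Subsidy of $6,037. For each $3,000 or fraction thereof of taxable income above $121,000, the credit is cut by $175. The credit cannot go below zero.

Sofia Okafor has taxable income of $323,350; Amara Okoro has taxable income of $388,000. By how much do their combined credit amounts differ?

Sofia ($323,350): Solar Installation Rebate: $323,350 is at or below the $350,500 threshold, so the full $3,015 applies. Childcare Subsidy: income exceeds $121,000 by $202,350 → 68 increments × $175 = $11,900 ≥ base, so the credit is $0. total $3,015 + $0 = $3,015
Amara ($388,000): Solar Installation Rebate: income exceeds $350,500 by $37,500, which is 25 full-or-partial $1,500 increments; reduction = 25 × $90 = $2,250, leaving $765. Childcare Subsidy: income exceeds $121,000 by $267,000 → 89 increments × $175 = $15,575 ≥ base, so the credit is $0. total $765 + $0 = $765
Difference: |$3,015 − $765| = $2,250.

$2,250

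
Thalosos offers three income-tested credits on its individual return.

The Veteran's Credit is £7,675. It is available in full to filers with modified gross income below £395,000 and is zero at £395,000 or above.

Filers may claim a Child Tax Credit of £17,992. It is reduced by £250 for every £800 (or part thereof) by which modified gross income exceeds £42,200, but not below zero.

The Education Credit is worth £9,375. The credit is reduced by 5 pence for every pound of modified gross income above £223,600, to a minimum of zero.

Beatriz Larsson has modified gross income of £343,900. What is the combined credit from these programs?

Veteran's Credit: £343,900 is below the £395,000 cutoff, so the full £7,675 applies.
Child Tax Credit: income exceeds £42,200 by £301,700 → 378 increments × £250 = £94,500 ≥ base, so the credit is £0.
Education Credit: 5% of the £120,300 excess over £223,600 is £6,015; credit = £9,375 − £6,015 = £3,360.
Total: £7,675 + £0 + £3,360 = £11,035.

£11,035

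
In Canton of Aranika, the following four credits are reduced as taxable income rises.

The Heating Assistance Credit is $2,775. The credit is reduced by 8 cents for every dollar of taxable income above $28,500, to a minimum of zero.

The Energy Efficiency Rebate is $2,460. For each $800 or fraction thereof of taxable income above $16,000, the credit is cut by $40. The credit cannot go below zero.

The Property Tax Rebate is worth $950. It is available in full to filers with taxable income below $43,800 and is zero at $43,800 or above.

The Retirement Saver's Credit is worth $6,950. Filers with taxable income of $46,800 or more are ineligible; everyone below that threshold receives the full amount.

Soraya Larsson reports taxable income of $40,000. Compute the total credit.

Heating Assistance Credit: 8% of the $11,500 excess over $28,500 is $920; credit = $2,775 − $920 = $1,855.
Energy Efficiency Rebate: income exceeds $16,000 by $24,000, which is 30 full-or-partial $800 increments; reduction = 30 × $40 = $1,200, leaving $1,260.
Property Tax Rebate: $40,000 is below the $43,800 cutoff, so the full $950 applies.
Retirement Saver's Credit: $40,000 is below the $46,800 cutoff, so the full $6,950 applies.
Total: $1,855 + $1,260 + $950 + $6,950 = $11,015.

$11,015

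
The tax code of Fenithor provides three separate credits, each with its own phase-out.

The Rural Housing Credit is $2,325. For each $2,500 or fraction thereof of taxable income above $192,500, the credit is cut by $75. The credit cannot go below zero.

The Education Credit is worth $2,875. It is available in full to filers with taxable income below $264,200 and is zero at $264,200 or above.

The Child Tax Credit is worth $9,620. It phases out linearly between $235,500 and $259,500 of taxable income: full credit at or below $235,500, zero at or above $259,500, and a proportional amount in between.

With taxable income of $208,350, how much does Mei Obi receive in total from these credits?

Rural Housing Credit: income exceeds $192,500 by $15,850, which is 7 full-or-partial $2,500 increments; reduction = 7 × $75 = $525, leaving $1,800.
Education Credit: $208,350 is below the $264,200 cutoff, so the full $2,875 applies.
Child Tax Credit: $208,350 is at or below the $235,500 threshold, so the full $9,620 applies.
Total: $1,800 + $2,875 + $9,620 = $14,295.

$14,295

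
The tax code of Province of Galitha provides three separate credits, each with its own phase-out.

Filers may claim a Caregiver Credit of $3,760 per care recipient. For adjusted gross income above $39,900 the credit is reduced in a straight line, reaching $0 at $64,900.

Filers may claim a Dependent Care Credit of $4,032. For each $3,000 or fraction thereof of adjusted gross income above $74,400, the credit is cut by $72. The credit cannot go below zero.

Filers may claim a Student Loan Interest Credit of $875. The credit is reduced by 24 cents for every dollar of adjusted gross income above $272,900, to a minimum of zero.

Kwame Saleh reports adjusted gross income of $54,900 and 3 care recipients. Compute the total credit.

Caregiver Credit: base = 3 × $3,760 = $11,280. $54,900 is $15,000 into a $25,000 phase-out range, leaving 10,000/25,000 of the credit: $11,280 × 10,000/25,000 = $4,512.
Dependent Care Credit: $54,900 is at or below the $74,400 threshold, so the full $4,032 applies.
Student Loan Interest Credit: $54,900 is at or below the $272,900 threshold, so the full $875 applies.
Total: $4,512 + $4,032 + $875 = $9,419.

$9,419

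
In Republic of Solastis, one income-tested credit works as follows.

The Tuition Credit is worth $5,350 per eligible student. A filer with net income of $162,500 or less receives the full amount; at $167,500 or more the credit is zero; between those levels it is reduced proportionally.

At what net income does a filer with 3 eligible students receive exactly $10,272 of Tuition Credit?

$164,300

Full credit = 3 × $5,350 = $16,050.
$10,272 is 10,272/16,050 of the full $16,050, so 5,778/16,050 of the $5,000 range has been used: income = $162,500 + $5,000 × 5,778/16,050 = $164,300.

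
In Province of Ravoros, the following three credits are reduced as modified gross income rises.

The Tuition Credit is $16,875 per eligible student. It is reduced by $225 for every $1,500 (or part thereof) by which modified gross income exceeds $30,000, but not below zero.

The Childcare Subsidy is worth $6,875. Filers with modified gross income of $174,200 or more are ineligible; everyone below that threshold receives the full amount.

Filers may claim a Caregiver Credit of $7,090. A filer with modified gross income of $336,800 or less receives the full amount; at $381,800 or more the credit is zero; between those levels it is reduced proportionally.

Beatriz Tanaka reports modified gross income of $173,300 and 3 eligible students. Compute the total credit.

$42,990

Tuition Credit: base = 3 × $16,875 = $50,625. income exceeds $30,000 by $143,300, which is 96 full-or-partial $1,500 increments; reduction = 96 × $225 = $21,600, leaving $29,025.
Childcare Subsidy: $173,300 is below the $174,200 cutoff, so the full $6,875 applies.
Caregiver Credit: $173,300 is at or below the $336,800 threshold, so the full $7,090 applies.
Total: $29,025 + $6,875 + $7,090 = $42,990.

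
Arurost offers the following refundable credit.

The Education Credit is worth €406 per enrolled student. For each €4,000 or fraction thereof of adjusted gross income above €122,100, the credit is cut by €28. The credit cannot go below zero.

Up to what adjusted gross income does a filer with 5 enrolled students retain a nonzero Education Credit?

Full credit = 5 × €406 = €2,030.
After 72 increments the reduction is 72 × €28 = €2,016, leaving €14; one more increment wipes it out. Increment 72 ends at excess 72 × €4,000 = €288,000, so the highest qualifying income is €122,100 + €288,000 = €410,100.

€410,100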